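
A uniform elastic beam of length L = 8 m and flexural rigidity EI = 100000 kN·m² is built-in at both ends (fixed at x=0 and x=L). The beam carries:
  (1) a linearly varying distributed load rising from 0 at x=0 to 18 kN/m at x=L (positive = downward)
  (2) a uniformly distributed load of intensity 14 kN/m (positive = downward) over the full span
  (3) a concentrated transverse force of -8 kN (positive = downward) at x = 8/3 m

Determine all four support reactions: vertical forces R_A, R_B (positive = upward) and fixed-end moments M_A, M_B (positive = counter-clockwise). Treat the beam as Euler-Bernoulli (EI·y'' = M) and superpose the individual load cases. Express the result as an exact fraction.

Load 1 — triangular load w₀=18 kN/m (0→w₀ over full span):
  R_A = 3w₀L/20 = 3·18·8/20 = 108/5 kN
  M_A = w₀L²/30 = 18·8²/30 = 192/5 kN·m
  R_B = 7w₀L/20 = 7·18·8/20 = 252/5 kN
  M_B = -w₀L²/20 = -18·8²/20 = -288/5 kN·m
Load 2 — uniform load w=14 kN/m over full span:
  R_A = wL/2 = 14·8/2 = 56 kN
  M_A = wL²/12 = 14·8²/12 = 224/3 kN·m
  R_B = wL/2 = 14·8/2 = 56 kN
  M_B = -wL²/12 = -14·8²/12 = -224/3 kN·m
Load 3 — point force P=-8 kN at a=8/3 m (b=L-a=16/3):
  R_A = Pb²(3a+b)/L³ = (-8)·(16/3)²·(3·(8/3)+(16/3))/8³ = -160/27 kN
  M_A = Pab²/L² = (-8)·(8/3)·(16/3)²/8² = -256/27 kN·m
  R_B = Pa²(a+3b)/L³ = (-8)·(8/3)²·((8/3)+3·(16/3))/8³ = -56/27 kN
  M_B = -Pa²b/L² = -(-8)·(8/3)²·(16/3)/8² = 128/27 kN·m
Superposition: R_A = 9676/135 kN, M_A = 13984/135 kN·m, R_B = 14084/135 kN, M_B = -17216/135 kN·m

R_A = 9676/135 kN, M_A = 13984/135 kN·m, R_B = 14084/135 kN, M_B = -17216/135 kN·m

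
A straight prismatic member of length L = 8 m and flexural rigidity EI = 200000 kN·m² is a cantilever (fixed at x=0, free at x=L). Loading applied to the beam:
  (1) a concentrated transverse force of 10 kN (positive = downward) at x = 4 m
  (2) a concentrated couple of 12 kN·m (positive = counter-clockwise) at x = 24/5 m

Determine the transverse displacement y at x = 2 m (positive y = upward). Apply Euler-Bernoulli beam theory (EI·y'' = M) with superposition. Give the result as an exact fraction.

y(2) = -2/9375 m

Load 1 — point force P=10 kN at a=4 m (b=L-a=4):
  y_1 = -Px²(3a-x)/(6EI)  [x≤a] = -10·2²·(3·4-2)/(6·200000) = -1/3000 m
Load 2 — applied couple M₀=12 kN·m at a=24/5 m (b=L-a=16/5):
  y_2 = M₀x²/(2EI)  [x≤a] = 12·2²/(2·200000) = 3/25000 m
Superposition: y = Σ y_i = -2/9375 m ≈ -0.000213 m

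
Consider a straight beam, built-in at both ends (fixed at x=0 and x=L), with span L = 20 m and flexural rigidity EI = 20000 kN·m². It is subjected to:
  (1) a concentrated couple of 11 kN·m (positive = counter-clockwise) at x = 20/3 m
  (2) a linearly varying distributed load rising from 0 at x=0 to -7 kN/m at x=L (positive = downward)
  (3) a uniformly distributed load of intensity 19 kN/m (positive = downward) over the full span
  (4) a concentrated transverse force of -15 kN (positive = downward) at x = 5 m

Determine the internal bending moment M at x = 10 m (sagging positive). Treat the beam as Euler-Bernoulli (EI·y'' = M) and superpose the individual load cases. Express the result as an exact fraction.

Load 1 — applied couple M₀=11 kN·m at a=20/3 m (b=L-a=40/3):
  M_1 = R_Ax - M_A - M₀  [x>a] with R_A=11/15, M_A=0 = (11/15)·10 - 0 - 11 = -11/3 kN·m
Load 2 — triangular load w₀=-7 kN/m (0→w₀ over full span):
  M_2 = 3w₀Lx/20 - w₀L²/30 - w₀x³/(6L) = 3·(-7)·20·10/20 - (-7)·20²/30 - (-7)·10³/(6·20) = -175/3 kN·m
Load 3 — uniform load w=19 kN/m over full span:
  M_3 = wLx/2 - wL²/12 - wx²/2 = 19·20·10/2 - 19·20²/12 - 19·10²/2 = 950/3 kN·m
Load 4 — point force P=-15 kN at a=5 m (b=L-a=15):
  M_4 = Pa²(a+3b)(L-x)/L³ - Pa²b/L²  [x>a] = (-15)·5²·(5+3·15)·(20-10)/20³ - (-15)·5²·15/20² = -75/8 kN·m
Superposition: M = Σ M_i = 5887/24 kN·m ≈ 245.291667 kN·m

M(10) = 5887/24 kN·m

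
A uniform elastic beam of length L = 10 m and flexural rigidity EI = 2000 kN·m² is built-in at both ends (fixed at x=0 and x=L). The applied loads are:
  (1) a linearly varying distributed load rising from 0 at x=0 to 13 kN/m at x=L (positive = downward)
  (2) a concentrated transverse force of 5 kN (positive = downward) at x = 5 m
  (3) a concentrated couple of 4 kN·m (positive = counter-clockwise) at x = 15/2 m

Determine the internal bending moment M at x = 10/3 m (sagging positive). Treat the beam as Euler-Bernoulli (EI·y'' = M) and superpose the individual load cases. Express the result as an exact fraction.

Load 1 — triangular load w₀=13 kN/m (0→w₀ over full span):
  M_1 = 3w₀Lx/20 - w₀L²/30 - w₀x³/(6L) = 3·13·10·(10/3)/20 - 13·10²/30 - 13·(10/3)³/(6·10) = 1105/81 kN·m
Load 2 — point force P=5 kN at a=5 m (b=L-a=5):
  M_2 = Pb²(3a+b)x/L³ - Pab²/L²  [x≤a] = 5·5²·(3·5+5)·(10/3)/10³ - 5·5·5²/10² = 25/12 kN·m
Load 3 — applied couple M₀=4 kN·m at a=15/2 m (b=L-a=5/2):
  M_3 = R_Ax - M_A  [x≤a] with R_A=9/20, M_A=5/4 = (9/20)·(10/3) - (5/4) = 1/4 kN·m
Superposition: M = Σ M_i = 1294/81 kN·m ≈ 15.975309 kN·m

M(10/3) = 1294/81 kN·m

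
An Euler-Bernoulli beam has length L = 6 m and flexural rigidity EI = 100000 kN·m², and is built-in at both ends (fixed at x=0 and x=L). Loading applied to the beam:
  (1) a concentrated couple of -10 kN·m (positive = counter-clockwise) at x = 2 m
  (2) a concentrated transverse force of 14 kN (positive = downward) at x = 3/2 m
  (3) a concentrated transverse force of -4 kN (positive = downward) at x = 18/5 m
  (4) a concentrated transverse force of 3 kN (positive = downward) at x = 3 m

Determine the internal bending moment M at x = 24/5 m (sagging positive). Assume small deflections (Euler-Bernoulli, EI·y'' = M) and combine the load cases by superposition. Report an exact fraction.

Load 1 — applied couple M₀=-10 kN·m at a=2 m (b=L-a=4):
  M_1 = R_Ax - M_A - M₀  [x>a] with R_A=-20/9, M_A=0 = (-20/9)·(24/5) - 0 - (-10) = -2/3 kN·m
Load 2 — point force P=14 kN at a=3/2 m (b=L-a=9/2):
  M_2 = Pa²(a+3b)(L-x)/L³ - Pa²b/L²  [x>a] = 14·(3/2)²·((3/2)+3·(9/2))·(6-(24/5))/6³ - 14·(3/2)²·(9/2)/6² = -21/16 kN·m
Load 3 — point force P=-4 kN at a=18/5 m (b=L-a=12/5):
  M_3 = Pa²(a+3b)(L-x)/L³ - Pa²b/L²  [x>a] = (-4)·(18/5)²·((18/5)+3·(12/5))·(6-(24/5))/6³ - (-4)·(18/5)²·(12/5)/6² = 216/625 kN·m
Load 4 — point force P=3 kN at a=3 m (b=L-a=3):
  M_4 = Pa²(a+3b)(L-x)/L³ - Pa²b/L²  [x>a] = 3·3²·(3+3·3)·(6-(24/5))/6³ - 3·3²·3/6² = -9/20 kN·m
Superposition: M = Σ M_i = -62507/30000 kN·m ≈ -2.083567 kN·m

M(24/5) = -62507/30000 kN·m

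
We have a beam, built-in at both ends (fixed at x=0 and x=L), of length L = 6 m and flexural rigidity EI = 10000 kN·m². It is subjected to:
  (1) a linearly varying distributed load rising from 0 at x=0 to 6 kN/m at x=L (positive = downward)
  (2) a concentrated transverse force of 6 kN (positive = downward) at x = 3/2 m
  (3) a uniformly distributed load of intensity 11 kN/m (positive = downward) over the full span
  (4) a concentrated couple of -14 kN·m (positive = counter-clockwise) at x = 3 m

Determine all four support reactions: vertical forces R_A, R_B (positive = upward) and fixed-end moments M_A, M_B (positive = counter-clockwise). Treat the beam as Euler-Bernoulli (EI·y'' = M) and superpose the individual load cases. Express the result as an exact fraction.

R_A = 3197/80 kN, M_A = 3341/80 kN·m, R_B = 4003/80 kN, M_B = -3919/80 kN·m

Load 1 — triangular load w₀=6 kN/m (0→w₀ over full span):
  R_A = 3w₀L/20 = 3·6·6/20 = 27/5 kN
  M_A = w₀L²/30 = 6·6²/30 = 36/5 kN·m
  R_B = 7w₀L/20 = 7·6·6/20 = 63/5 kN
  M_B = -w₀L²/20 = -6·6²/20 = -54/5 kN·m
Load 2 — point force P=6 kN at a=3/2 m (b=L-a=9/2):
  R_A = Pb²(3a+b)/L³ = 6·(9/2)²·(3·(3/2)+(9/2))/6³ = 81/16 kN
  M_A = Pab²/L² = 6·(3/2)·(9/2)²/6² = 81/16 kN·m
  R_B = Pa²(a+3b)/L³ = 6·(3/2)²·((3/2)+3·(9/2))/6³ = 15/16 kN
  M_B = -Pa²b/L² = -6·(3/2)²·(9/2)/6² = -27/16 kN·m
Load 3 — uniform load w=11 kN/m over full span:
  R_A = wL/2 = 11·6/2 = 33 kN
  M_A = wL²/12 = 11·6²/12 = 33 kN·m
  R_B = wL/2 = 11·6/2 = 33 kN
  M_B = -wL²/12 = -11·6²/12 = -33 kN·m
Load 4 — applied couple M₀=-14 kN·m at a=3 m (b=L-a=3):
  R_A = 6M₀ab/L³ = 6·(-14)·3·3/6³ = -7/2 kN
  M_A = M₀b(2a-b)/L² = (-14)·3·(2·3-3)/6² = -7/2 kN·m
  R_B = -6M₀ab/L³ = -6·(-14)·3·3/6³ = 7/2 kN
  M_B = M₀a(2b-a)/L² = (-14)·3·(2·3-3)/6² = -7/2 kN·m
Superposition: R_A = 3197/80 kN, M_A = 3341/80 kN·m, R_B = 4003/80 kN, M_B = -3919/80 kN·m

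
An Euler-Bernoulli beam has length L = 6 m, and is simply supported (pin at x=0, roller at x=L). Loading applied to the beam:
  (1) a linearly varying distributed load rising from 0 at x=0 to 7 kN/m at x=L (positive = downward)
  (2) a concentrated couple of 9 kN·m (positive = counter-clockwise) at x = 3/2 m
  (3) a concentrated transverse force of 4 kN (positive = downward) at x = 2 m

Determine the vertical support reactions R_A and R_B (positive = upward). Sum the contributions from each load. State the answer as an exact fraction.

Load 1 — triangular load w₀=7 kN/m (0→w₀ over full span):
  R_A = w₀L/6 = 7·6/6 = 7 kN
  R_B = w₀L/3 = 7·6/3 = 14 kN
Load 2 — applied couple M₀=9 kN·m at a=3/2 m (b=L-a=9/2):
  R_A = M₀/L = 9/6 = 3/2 kN
  R_B = -M₀/L = -9/6 = -3/2 kN
Load 3 — point force P=4 kN at a=2 m (b=L-a=4):
  R_A = Pb/L = 4·4/6 = 8/3 kN
  R_B = Pa/L = 4·2/6 = 4/3 kN
Superposition: R_A = 67/6 kN, R_B = 83/6 kN

R_A = 67/6 kN, R_B = 83/6 kN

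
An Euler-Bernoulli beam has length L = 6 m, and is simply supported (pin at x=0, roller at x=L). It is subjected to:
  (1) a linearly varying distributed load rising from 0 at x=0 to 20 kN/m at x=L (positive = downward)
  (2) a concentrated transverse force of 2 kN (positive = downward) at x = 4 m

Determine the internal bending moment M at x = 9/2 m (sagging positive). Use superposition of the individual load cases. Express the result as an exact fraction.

Load 1 — triangular load w₀=20 kN/m (0→w₀ over full span):
  M_1 = w₀Lx/6 - w₀x³/(6L) = 20·6·(9/2)/6 - 20·(9/2)³/(6·6) = 315/8 kN·m
Load 2 — point force P=2 kN at a=4 m (b=L-a=2):
  M_2 = Pa(L-x)/L  [x>a] = 2·4·(6-(9/2))/6 = 2 kN·m
Superposition: M = Σ M_i = 331/8 kN·m ≈ 41.375000 kN·m

M(9/2) = 331/8 kN·m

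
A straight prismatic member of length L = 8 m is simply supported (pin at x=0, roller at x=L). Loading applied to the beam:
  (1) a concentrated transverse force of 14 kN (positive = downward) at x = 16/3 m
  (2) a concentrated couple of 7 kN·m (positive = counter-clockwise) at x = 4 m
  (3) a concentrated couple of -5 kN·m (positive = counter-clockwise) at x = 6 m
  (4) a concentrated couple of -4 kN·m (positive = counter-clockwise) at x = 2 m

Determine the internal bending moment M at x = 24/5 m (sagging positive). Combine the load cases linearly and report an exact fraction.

M(24/5) = 91/5 kN·m

Load 1 — point force P=14 kN at a=16/3 m (b=L-a=8/3):
  M_1 = Pbx/L  [x≤a] = 14·(8/3)·(24/5)/8 = 112/5 kN·m
Load 2 — applied couple M₀=7 kN·m at a=4 m (b=L-a=4):
  M_2 = M₀x/L - M₀  [x>a] = 7·(24/5)/8 - 7 = -14/5 kN·m
Load 3 — applied couple M₀=-5 kN·m at a=6 m (b=L-a=2):
  M_3 = M₀x/L  [x≤a] = (-5)·(24/5)/8 = -3 kN·m
Load 4 — applied couple M₀=-4 kN·m at a=2 m (b=L-a=6):
  M_4 = M₀x/L - M₀  [x>a] = (-4)·(24/5)/8 - (-4) = 8/5 kN·m
Superposition: M = Σ M_i = 91/5 kN·m ≈ 18.200000 kN·m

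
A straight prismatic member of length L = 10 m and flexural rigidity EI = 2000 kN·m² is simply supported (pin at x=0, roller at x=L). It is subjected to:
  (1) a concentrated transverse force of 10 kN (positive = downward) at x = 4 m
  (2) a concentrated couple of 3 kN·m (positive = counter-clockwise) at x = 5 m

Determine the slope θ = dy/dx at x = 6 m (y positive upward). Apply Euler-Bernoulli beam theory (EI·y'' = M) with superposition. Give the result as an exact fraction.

Load 1 — point force P=10 kN at a=4 m (b=L-a=6):
  θ_1 = -Pa(2L²-6Lx+3x²+a²)/(6LEI)  [x>a] = -10·4·(2·10²-6·10·6+3·6²+4²)/(6·10·2000) = 3/250 rad
Load 2 — applied couple M₀=3 kN·m at a=5 m (b=L-a=5):
  θ_2 = (M₀x²/(2L)-M₀(x-a)+C₁)/EI  [x>a] with C₁=M₀(3b²-L²)/(6L)=-5/4 = (3·6²/(2·10)-3·(6-5)+(-5/4))/2000 = 23/40000 rad
Superposition: θ = Σ θ_i = 503/40000 rad ≈ 0.012575 rad

θ(6) = 503/40000 rad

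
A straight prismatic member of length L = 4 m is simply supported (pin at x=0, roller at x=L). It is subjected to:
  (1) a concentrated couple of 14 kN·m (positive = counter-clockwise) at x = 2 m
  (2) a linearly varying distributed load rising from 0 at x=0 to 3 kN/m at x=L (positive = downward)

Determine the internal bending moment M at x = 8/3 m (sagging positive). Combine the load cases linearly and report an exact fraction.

Load 1 — applied couple M₀=14 kN·m at a=2 m (b=L-a=2):
  M_1 = M₀x/L - M₀  [x>a] = 14·(8/3)/4 - 14 = -14/3 kN·m
Load 2 — triangular load w₀=3 kN/m (0→w₀ over full span):
  M_2 = w₀Lx/6 - w₀x³/(6L) = 3·4·(8/3)/6 - 3·(8/3)³/(6·4) = 80/27 kN·m
Superposition: M = Σ M_i = -46/27 kN·m ≈ -1.703704 kN·m

M(8/3) = -46/27 kN·m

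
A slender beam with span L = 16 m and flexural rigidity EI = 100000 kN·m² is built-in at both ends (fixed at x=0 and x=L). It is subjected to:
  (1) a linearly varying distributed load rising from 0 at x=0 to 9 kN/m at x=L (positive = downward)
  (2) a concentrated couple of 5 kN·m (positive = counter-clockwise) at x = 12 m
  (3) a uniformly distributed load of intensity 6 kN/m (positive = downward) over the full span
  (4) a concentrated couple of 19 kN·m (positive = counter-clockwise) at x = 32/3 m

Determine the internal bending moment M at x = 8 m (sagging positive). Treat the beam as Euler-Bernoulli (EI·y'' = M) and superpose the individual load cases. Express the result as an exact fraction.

Load 1 — triangular load w₀=9 kN/m (0→w₀ over full span):
  M_1 = 3w₀Lx/20 - w₀L²/30 - w₀x³/(6L) = 3·9·16·8/20 - 9·16²/30 - 9·8³/(6·16) = 48 kN·m
Load 2 — applied couple M₀=5 kN·m at a=12 m (b=L-a=4):
  M_2 = R_Ax - M_A  [x≤a] with R_A=45/128, M_A=25/16 = (45/128)·8 - (25/16) = 5/4 kN·m
Load 3 — uniform load w=6 kN/m over full span:
  M_3 = wLx/2 - wL²/12 - wx²/2 = 6·16·8/2 - 6·16²/12 - 6·8²/2 = 64 kN·m
Load 4 — applied couple M₀=19 kN·m at a=32/3 m (b=L-a=16/3):
  M_4 = R_Ax - M_A  [x≤a] with R_A=19/12, M_A=19/3 = (19/12)·8 - (19/3) = 19/3 kN·m
Superposition: M = Σ M_i = 1435/12 kN·m ≈ 119.583333 kN·m

M(8) = 1435/12 kN·m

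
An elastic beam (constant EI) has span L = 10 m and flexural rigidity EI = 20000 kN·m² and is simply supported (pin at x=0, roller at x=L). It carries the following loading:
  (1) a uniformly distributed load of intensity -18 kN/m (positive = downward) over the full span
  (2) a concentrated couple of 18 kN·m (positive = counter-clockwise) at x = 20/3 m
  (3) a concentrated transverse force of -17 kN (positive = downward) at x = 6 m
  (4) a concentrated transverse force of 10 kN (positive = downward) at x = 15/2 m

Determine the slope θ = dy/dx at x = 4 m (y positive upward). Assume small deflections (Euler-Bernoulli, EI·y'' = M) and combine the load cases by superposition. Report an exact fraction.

Load 1 — uniform load w=-18 kN/m over full span:
  θ_1 = -w(L³-6Lx²+4x³)/(24EI) = -(-18)·(10³-6·10·4²+4·4³)/(24·20000) = 111/10000 rad
Load 2 — applied couple M₀=18 kN·m at a=20/3 m (b=L-a=10/3):
  θ_2 = (M₀x²/(2L)+C₁)/EI  [x≤a] with C₁=M₀(3b²-L²)/(6L)=-20 = (18·4²/(2·10)+(-20))/20000 = -7/25000 rad
Load 3 — point force P=-17 kN at a=6 m (b=L-a=4):
  θ_3 = -Pb(L²-b²-3x²)/(6LEI)  [x≤a] = -(-17)·4·(10²-4²-3·4²)/(6·10·20000) = 51/25000 rad
Load 4 — point force P=10 kN at a=15/2 m (b=L-a=5/2):
  θ_4 = -Pb(L²-b²-3x²)/(6LEI)  [x≤a] = -10·(5/2)·(10²-(5/2)²-3·4²)/(6·10·20000) = -61/64000 rad
Superposition: θ = Σ θ_i = 19051/1600000 rad ≈ 0.011907 rad

θ(4) = 19051/1600000 rad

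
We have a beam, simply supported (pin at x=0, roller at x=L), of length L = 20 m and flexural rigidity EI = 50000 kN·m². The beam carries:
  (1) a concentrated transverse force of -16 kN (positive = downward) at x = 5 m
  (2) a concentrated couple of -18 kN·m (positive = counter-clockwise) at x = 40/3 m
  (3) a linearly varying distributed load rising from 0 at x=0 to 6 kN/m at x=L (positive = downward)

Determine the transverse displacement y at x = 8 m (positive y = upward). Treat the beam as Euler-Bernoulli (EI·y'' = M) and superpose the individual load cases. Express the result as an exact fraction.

Load 1 — point force P=-16 kN at a=5 m (b=L-a=15):
  y_1 = -Pa(L-x)(2Lx-a²-x²)/(6LEI)  [x>a] = -(-16)·5·(20-8)·(2·20·8-5²-8²)/(6·20·50000) = 231/6250 m
Load 2 — applied couple M₀=-18 kN·m at a=40/3 m (b=L-a=20/3):
  y_2 = (M₀x³/(6L)+C₁x)/EI  [x≤a] with C₁=M₀(3b²-L²)/(6L)=40 = ((-18)·8³/(6·20)+40·8)/50000 = 76/15625 m
Load 3 — triangular load w₀=6 kN/m (0→w₀ over full span):
  y_3 = -w₀x(7L⁴-10L²x²+3x⁴)/(360LEI) = -6·8·(7·20⁴-10·20²·8²+3·8⁴)/(360·20·50000) = -9128/78125 m
Superposition: y = Σ y_i = -11721/156250 m ≈ -0.075014 m

y(8) = -11721/156250 m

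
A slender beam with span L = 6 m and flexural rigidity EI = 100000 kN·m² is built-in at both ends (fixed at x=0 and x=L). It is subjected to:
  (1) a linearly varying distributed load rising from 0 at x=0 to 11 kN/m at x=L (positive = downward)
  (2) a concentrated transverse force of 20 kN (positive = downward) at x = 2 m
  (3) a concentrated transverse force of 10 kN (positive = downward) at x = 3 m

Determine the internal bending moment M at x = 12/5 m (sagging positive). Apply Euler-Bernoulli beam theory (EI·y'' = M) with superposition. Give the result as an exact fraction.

M(12/5) = 46381/2250 kN·m

Load 1 — triangular load w₀=11 kN/m (0→w₀ over full span):
  M_1 = 3w₀Lx/20 - w₀L²/30 - w₀x³/(6L) = 3·11·6·(12/5)/20 - 11·6²/30 - 11·(12/5)³/(6·6) = 792/125 kN·m
Load 2 — point force P=20 kN at a=2 m (b=L-a=4):
  M_2 = Pa²(a+3b)(L-x)/L³ - Pa²b/L²  [x>a] = 20·2²·(2+3·4)·(6-(12/5))/6³ - 20·2²·4/6² = 88/9 kN·m
Load 3 — point force P=10 kN at a=3 m (b=L-a=3):
  M_3 = Pb²(3a+b)x/L³ - Pab²/L²  [x≤a] = 10·3²·(3·3+3)·(12/5)/6³ - 10·3·3²/6² = 9/2 kN·m
Superposition: M = Σ M_i = 46381/2250 kN·m ≈ 20.613778 kN·m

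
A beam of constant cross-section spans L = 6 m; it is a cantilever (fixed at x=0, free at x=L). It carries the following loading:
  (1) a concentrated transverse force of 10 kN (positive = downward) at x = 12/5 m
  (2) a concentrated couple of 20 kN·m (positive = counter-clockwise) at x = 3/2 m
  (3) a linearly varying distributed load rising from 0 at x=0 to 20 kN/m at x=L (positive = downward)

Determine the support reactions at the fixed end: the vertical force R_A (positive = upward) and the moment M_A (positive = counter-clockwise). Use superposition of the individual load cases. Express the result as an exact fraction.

Load 1 — point force P=10 kN at a=12/5 m (b=L-a=18/5):
  R_A = P = 10 kN
  M_A = Pa = 10·(12/5) = 24 kN·m
Load 2 — applied couple M₀=20 kN·m at a=3/2 m (b=L-a=9/2):
  R_A = 0 kN
  M_A = -M₀ = -20 kN·m
Load 3 — triangular load w₀=20 kN/m (0→w₀ over full span):
  R_A = w₀L/2 = 20·6/2 = 60 kN
  M_A = w₀L²/3 = 20·6²/3 = 240 kN·m
Superposition: R_A = 70 kN, M_A = 244 kN·m

R_A = 70 kN, M_A = 244 kN·m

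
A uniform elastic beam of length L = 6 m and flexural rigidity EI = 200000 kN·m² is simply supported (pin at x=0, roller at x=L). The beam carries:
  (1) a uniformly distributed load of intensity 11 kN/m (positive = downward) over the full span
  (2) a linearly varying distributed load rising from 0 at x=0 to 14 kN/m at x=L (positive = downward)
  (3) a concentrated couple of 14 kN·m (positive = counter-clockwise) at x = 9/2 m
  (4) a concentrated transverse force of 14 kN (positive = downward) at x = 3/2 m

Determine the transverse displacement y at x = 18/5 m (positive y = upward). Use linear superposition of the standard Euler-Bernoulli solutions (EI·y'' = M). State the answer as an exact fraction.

Load 1 — uniform load w=11 kN/m over full span:
  y_1 = -wx(L³-2Lx²+x³)/(24EI) = -11·(18/5)·(6³-2·6·(18/5)²+(18/5)³)/(24·200000) = -27621/31250000 m
Load 2 — triangular load w₀=14 kN/m (0→w₀ over full span):
  y_2 = -w₀x(7L⁴-10L²x²+3x⁴)/(360LEI) = -14·(18/5)·(7·6⁴-10·6²·(18/5)²+3·(18/5)⁴)/(360·6·200000) = -27972/48828125 m
Load 3 — applied couple M₀=14 kN·m at a=9/2 m (b=L-a=3/2):
  y_3 = (M₀x³/(6L)+C₁x)/EI  [x≤a] with C₁=M₀(3b²-L²)/(6L)=-91/8 = (14·(18/5)³/(6·6)+(-91/8)·(18/5))/200000 = -11403/100000000 m
Load 4 — point force P=14 kN at a=3/2 m (b=L-a=9/2):
  y_4 = -Pa(L-x)(2Lx-a²-x²)/(6LEI)  [x>a] = -14·(3/2)·(6-(18/5))·(2·6·(18/5)-(3/2)²-(18/5)²)/(6·6·200000) = -19593/100000000 m
Superposition: y = Σ y_i = -5520933/3125000000 m ≈ -0.001767 m

y(18/5) = -5520933/3125000000 m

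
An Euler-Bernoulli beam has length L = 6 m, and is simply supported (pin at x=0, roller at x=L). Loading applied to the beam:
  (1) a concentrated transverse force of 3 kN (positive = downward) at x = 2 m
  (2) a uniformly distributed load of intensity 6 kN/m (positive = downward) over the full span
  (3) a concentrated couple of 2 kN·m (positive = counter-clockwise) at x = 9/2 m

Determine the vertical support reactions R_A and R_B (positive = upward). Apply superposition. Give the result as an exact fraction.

Load 1 — point force P=3 kN at a=2 m (b=L-a=4):
  R_A = Pb/L = 3·4/6 = 2 kN
  R_B = Pa/L = 3·2/6 = 1 kN
Load 2 — uniform load w=6 kN/m over full span:
  R_A = wL/2 = 6·6/2 = 18 kN
  R_B = wL/2 = 6·6/2 = 18 kN
Load 3 — applied couple M₀=2 kN·m at a=9/2 m (b=L-a=3/2):
  R_A = M₀/L = 2/6 = 1/3 kN
  R_B = -M₀/L = -2/6 = -1/3 kN
Superposition: R_A = 61/3 kN, R_B = 56/3 kN

R_A = 61/3 kN, R_B = 56/3 kN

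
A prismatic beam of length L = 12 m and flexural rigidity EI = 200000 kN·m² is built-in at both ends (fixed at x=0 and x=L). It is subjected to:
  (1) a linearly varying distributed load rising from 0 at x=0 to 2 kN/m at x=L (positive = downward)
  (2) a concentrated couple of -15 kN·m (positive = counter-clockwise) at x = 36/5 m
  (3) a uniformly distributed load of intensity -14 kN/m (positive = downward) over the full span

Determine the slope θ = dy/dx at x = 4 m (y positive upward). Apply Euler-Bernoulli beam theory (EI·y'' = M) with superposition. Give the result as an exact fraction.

Load 1 — triangular load w₀=2 kN/m (0→w₀ over full span):
  θ_1 = -w₀(2x(L-x)(L-2x)(x+2L)+x²(L-x)²)/(120LEI) = -2·(2·4·(12-4)·(12-2·4)·(4+2·12)+4²·(12-4)²)/(120·12·200000) = -8/140625 rad
Load 2 — applied couple M₀=-15 kN·m at a=36/5 m (b=L-a=24/5):
  θ_2 = (R_Ax²/2 - M_Ax)/EI  [x≤a] with R_A=-9/5, M_A=-24/5 = ((-9/5)·4²/2 - (-24/5)·4)/200000 = 3/125000 rad
Load 3 — uniform load w=-14 kN/m over full span:
  θ_3 = -wx(L-x)(L-2x)/(12EI) = -(-14)·4·(12-4)·(12-2·4)/(12·200000) = 7/9375 rad
Superposition: θ = Σ θ_i = 803/1125000 rad ≈ 0.000714 rad

θ(4) = 803/1125000 rad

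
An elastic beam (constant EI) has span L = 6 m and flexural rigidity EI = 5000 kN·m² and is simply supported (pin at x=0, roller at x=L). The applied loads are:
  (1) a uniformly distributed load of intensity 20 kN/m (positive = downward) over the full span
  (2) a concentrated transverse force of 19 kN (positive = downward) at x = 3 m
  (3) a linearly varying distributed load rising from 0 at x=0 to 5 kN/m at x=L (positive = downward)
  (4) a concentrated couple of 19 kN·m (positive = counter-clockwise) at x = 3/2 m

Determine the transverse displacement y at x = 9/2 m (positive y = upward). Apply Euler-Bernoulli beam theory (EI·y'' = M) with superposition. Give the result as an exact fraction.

y(9/2) = -158337/2560000 m

Load 1 — uniform load w=20 kN/m over full span:
  y_1 = -wx(L³-2Lx²+x³)/(24EI) = -20·(9/2)·(6³-2·6·(9/2)²+(9/2)³)/(24·5000) = -1539/32000 m
Load 2 — point force P=19 kN at a=3 m (b=L-a=3):
  y_2 = -Pa(L-x)(2Lx-a²-x²)/(6LEI)  [x>a] = -19·3·(6-(9/2))·(2·6·(9/2)-3²-(9/2)²)/(6·6·5000) = -1881/160000 m
Load 3 — triangular load w₀=5 kN/m (0→w₀ over full span):
  y_3 = -w₀x(7L⁴-10L²x²+3x⁴)/(360LEI) = -5·(9/2)·(7·6⁴-10·6²·(9/2)²+3·(9/2)⁴)/(360·6·5000) = -3213/512000 m
Load 4 — applied couple M₀=19 kN·m at a=3/2 m (b=L-a=9/2):
  y_4 = (M₀x³/(6L)-M₀(x-a)²/2+C₁x)/EI  [x>a] with C₁=M₀(3b²-L²)/(6L)=209/16 = (19·(9/2)³/(6·6)-19·((9/2)-(3/2))²/2+(209/16)·(9/2))/5000 = 171/40000 m
Superposition: y = Σ y_i = -158337/2560000 m ≈ -0.061850 m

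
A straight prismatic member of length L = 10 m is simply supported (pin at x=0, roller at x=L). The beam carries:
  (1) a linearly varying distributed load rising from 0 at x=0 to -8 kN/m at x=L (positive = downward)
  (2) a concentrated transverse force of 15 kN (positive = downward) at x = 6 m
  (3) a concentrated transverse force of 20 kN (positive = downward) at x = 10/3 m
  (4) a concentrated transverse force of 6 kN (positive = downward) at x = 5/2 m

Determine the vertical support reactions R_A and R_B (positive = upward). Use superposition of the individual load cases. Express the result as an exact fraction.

R_A = 21/2 kN, R_B = -19/2 kN

Load 1 — triangular load w₀=-8 kN/m (0→w₀ over full span):
  R_A = w₀L/6 = (-8)·10/6 = -40/3 kN
  R_B = w₀L/3 = (-8)·10/3 = -80/3 kN
Load 2 — point force P=15 kN at a=6 m (b=L-a=4):
  R_A = Pb/L = 15·4/10 = 6 kN
  R_B = Pa/L = 15·6/10 = 9 kN
Load 3 — point force P=20 kN at a=10/3 m (b=L-a=20/3):
  R_A = Pb/L = 20·(20/3)/10 = 40/3 kN
  R_B = Pa/L = 20·(10/3)/10 = 20/3 kN
Load 4 — point force P=6 kN at a=5/2 m (b=L-a=15/2):
  R_A = Pb/L = 6·(15/2)/10 = 9/2 kN
  R_B = Pa/L = 6·(5/2)/10 = 3/2 kN
Superposition: R_A = 21/2 kN, R_B = -19/2 kN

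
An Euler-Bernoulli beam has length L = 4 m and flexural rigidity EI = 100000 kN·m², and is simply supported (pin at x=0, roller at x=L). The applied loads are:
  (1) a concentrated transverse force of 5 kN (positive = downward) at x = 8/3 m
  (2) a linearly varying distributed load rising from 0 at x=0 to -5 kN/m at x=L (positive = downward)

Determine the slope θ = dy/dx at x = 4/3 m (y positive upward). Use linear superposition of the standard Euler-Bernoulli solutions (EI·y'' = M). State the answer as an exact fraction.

Load 1 — point force P=5 kN at a=8/3 m (b=L-a=4/3):
  θ_1 = -Pb(L²-b²-3x²)/(6LEI)  [x≤a] = -5·(4/3)·(4²-(4/3)²-3·(4/3)²)/(6·4·100000) = -1/40500 rad
Load 2 — triangular load w₀=-5 kN/m (0→w₀ over full span):
  θ_2 = -w₀(7L⁴-30L²x²+15x⁴)/(360LEI) = -(-5)·(7·4⁴-30·4²·(4/3)²+15·(4/3)⁴)/(360·4·100000) = 26/759375 rad
Superposition: θ = Σ θ_i = 29/3037500 rad ≈ 0.000010 rad

θ(4/3) = 29/3037500 rad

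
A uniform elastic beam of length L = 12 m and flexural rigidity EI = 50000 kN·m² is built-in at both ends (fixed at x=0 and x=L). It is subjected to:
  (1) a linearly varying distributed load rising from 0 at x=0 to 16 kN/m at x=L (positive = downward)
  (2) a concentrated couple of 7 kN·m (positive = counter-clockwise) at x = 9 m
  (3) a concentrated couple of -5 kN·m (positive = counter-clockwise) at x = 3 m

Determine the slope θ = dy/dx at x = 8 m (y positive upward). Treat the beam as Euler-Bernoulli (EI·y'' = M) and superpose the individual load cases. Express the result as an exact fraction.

Load 1 — triangular load w₀=16 kN/m (0→w₀ over full span):
  θ_1 = -w₀(2x(L-x)(L-2x)(x+2L)+x²(L-x)²)/(120LEI) = -16·(2·8·(12-8)·(12-2·8)·(8+2·12)+8²·(12-8)²)/(120·12·50000) = 224/140625 rad
Load 2 — applied couple M₀=7 kN·m at a=9 m (b=L-a=3):
  θ_2 = (R_Ax²/2 - M_Ax)/EI  [x≤a] with R_A=21/32, M_A=35/16 = ((21/32)·8²/2 - (35/16)·8)/50000 = 7/100000 rad
Load 3 — applied couple M₀=-5 kN·m at a=3 m (b=L-a=9):
  θ_3 = (R_Ax²/2 - M_Ax - M₀(x-a))/EI  [x>a] with R_A=-15/32, M_A=15/16 = ((-15/32)·8²/2 - (15/16)·8 - (-5)·(8-3))/50000 = 1/20000 rad
Superposition: θ = Σ θ_i = 1927/1125000 rad ≈ 0.001713 rad

θ(8) = 1927/1125000 rad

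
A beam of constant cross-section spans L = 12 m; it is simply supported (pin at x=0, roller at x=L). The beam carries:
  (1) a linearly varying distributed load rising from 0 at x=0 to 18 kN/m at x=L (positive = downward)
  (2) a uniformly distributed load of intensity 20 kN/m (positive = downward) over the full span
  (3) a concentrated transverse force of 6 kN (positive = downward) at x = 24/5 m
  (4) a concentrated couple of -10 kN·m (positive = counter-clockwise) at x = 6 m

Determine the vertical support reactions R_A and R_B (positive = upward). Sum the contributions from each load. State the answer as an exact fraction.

Load 1 — triangular load w₀=18 kN/m (0→w₀ over full span):
  R_A = w₀L/6 = 18·12/6 = 36 kN
  R_B = w₀L/3 = 18·12/3 = 72 kN
Load 2 — uniform load w=20 kN/m over full span:
  R_A = wL/2 = 20·12/2 = 120 kN
  R_B = wL/2 = 20·12/2 = 120 kN
Load 3 — point force P=6 kN at a=24/5 m (b=L-a=36/5):
  R_A = Pb/L = 6·(36/5)/12 = 18/5 kN
  R_B = Pa/L = 6·(24/5)/12 = 12/5 kN
Load 4 — applied couple M₀=-10 kN·m at a=6 m (b=L-a=6):
  R_A = M₀/L = (-10)/12 = -5/6 kN
  R_B = -M₀/L = -(-10)/12 = 5/6 kN
Superposition: R_A = 4763/30 kN, R_B = 5857/30 kN

R_A = 4763/30 kN, R_B = 5857/30 kN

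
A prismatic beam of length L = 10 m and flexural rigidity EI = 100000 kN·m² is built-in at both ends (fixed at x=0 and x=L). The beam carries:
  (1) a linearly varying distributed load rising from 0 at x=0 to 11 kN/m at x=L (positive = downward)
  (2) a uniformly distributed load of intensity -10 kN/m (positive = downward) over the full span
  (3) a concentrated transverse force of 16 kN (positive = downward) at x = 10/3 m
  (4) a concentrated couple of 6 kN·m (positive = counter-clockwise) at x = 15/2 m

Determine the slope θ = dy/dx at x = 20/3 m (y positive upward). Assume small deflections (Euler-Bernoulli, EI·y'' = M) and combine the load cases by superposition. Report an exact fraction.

θ(20/3) = -359/3240000 rad

Load 1 — triangular load w₀=11 kN/m (0→w₀ over full span):
  θ_1 = -w₀(2x(L-x)(L-2x)(x+2L)+x²(L-x)²)/(120LEI) = -11·(2·(20/3)·(10-(20/3))·(10-2·(20/3))·((20/3)+2·10)+(20/3)²·(10-(20/3))²)/(120·10·100000) = 77/243000 rad
Load 2 — uniform load w=-10 kN/m over full span:
  θ_2 = -wx(L-x)(L-2x)/(12EI) = -(-10)·(20/3)·(10-(20/3))·(10-2·(20/3))/(12·100000) = -1/1620 rad
Load 3 — point force P=16 kN at a=10/3 m (b=L-a=20/3):
  θ_3 = Pa²(L-x)(2bL-(3b+a)(L-x))/(2L³EI)  [x>a] = 16·(10/3)²·(10-(20/3))·(2·(20/3)·10-(3·(20/3)+(10/3))·(10-(20/3)))/(2·10³·100000) = 1/6075 rad
Load 4 — applied couple M₀=6 kN·m at a=15/2 m (b=L-a=5/2):
  θ_4 = (R_Ax²/2 - M_Ax)/EI  [x≤a] with R_A=27/40, M_A=15/8 = ((27/40)·(20/3)²/2 - (15/8)·(20/3))/100000 = 1/40000 rad
Superposition: θ = Σ θ_i = -359/3240000 rad ≈ -0.000111 rad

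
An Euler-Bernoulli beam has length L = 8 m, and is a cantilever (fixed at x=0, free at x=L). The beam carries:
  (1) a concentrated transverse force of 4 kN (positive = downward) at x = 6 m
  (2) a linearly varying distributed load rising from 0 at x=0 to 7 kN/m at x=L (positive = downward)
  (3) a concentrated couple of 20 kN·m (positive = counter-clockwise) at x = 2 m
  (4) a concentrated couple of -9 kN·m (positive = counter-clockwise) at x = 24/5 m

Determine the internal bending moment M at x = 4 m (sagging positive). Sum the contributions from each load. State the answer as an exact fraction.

M(4) = -191/3 kN·m

Load 1 — point force P=4 kN at a=6 m (b=L-a=2):
  M_1 = -P(a-x)  [x≤a] = -4·(6-4) = -8 kN·m
Load 2 — triangular load w₀=7 kN/m (0→w₀ over full span):
  M_2 = w₀Lx/2 - w₀L²/3 - w₀x³/(6L) = 7·8·4/2 - 7·8²/3 - 7·4³/(6·8) = -140/3 kN·m
Load 3 — applied couple M₀=20 kN·m at a=2 m (b=L-a=6):
  M_3 = 0  [x>a] = 0 kN·m
Load 4 — applied couple M₀=-9 kN·m at a=24/5 m (b=L-a=16/5):
  M_4 = M₀  [x≤a] = (-9) = -9 kN·m
Superposition: M = Σ M_i = -191/3 kN·m ≈ -63.666667 kN·m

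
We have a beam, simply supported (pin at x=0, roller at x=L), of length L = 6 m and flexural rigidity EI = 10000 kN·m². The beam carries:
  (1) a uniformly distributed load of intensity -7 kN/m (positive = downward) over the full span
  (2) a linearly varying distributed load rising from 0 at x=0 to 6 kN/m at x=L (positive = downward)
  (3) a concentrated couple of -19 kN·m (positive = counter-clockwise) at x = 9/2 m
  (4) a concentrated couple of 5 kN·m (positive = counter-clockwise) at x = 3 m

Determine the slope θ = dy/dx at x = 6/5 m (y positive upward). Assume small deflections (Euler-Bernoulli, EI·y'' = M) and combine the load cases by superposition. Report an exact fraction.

Load 1 — uniform load w=-7 kN/m over full span:
  θ_1 = -w(L³-6Lx²+4x³)/(24EI) = -(-7)·(6³-6·6·(6/5)²+4·(6/5)³)/(24·10000) = 6237/1250000 rad
Load 2 — triangular load w₀=6 kN/m (0→w₀ over full span):
  θ_2 = -w₀(7L⁴-30L²x²+15x⁴)/(360LEI) = -6·(7·6⁴-30·6²·(6/5)²+15·(6/5)⁴)/(360·6·10000) = -819/390625 rad
Load 3 — applied couple M₀=-19 kN·m at a=9/2 m (b=L-a=3/2):
  θ_3 = (M₀x²/(2L)+C₁)/EI  [x≤a] with C₁=M₀(3b²-L²)/(6L)=247/16 = ((-19)·(6/5)²/(2·6)+(247/16))/10000 = 5263/4000000 rad
Load 4 — applied couple M₀=5 kN·m at a=3 m (b=L-a=3):
  θ_4 = (M₀x²/(2L)+C₁)/EI  [x≤a] with C₁=M₀(3b²-L²)/(6L)=-5/4 = (5·(6/5)²/(2·6)+(-5/4))/10000 = -13/200000 rad
Superposition: θ = Σ θ_i = 414371/100000000 rad ≈ 0.004144 rad

θ(6/5) = 414371/100000000 rad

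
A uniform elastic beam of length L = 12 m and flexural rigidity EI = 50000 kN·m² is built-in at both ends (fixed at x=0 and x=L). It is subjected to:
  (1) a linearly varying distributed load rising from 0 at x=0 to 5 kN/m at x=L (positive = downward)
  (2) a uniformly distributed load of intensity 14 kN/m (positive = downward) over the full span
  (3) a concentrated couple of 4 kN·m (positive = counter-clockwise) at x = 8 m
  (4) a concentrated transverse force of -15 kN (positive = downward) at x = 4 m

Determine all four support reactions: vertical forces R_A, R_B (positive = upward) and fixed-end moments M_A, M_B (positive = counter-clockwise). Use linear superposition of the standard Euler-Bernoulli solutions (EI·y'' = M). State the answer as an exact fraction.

R_A = 247/3 kN, M_A = 500/3 kN·m, R_B = 302/3 kN, M_B = -572/3 kN·m

Load 1 — triangular load w₀=5 kN/m (0→w₀ over full span):
  R_A = 3w₀L/20 = 3·5·12/20 = 9 kN
  M_A = w₀L²/30 = 5·12²/30 = 24 kN·m
  R_B = 7w₀L/20 = 7·5·12/20 = 21 kN
  M_B = -w₀L²/20 = -5·12²/20 = -36 kN·m
Load 2 — uniform load w=14 kN/m over full span:
  R_A = wL/2 = 14·12/2 = 84 kN
  M_A = wL²/12 = 14·12²/12 = 168 kN·m
  R_B = wL/2 = 14·12/2 = 84 kN
  M_B = -wL²/12 = -14·12²/12 = -168 kN·m
Load 3 — applied couple M₀=4 kN·m at a=8 m (b=L-a=4):
  R_A = 6M₀ab/L³ = 6·4·8·4/12³ = 4/9 kN
  M_A = M₀b(2a-b)/L² = 4·4·(2·8-4)/12² = 4/3 kN·m
  R_B = -6M₀ab/L³ = -6·4·8·4/12³ = -4/9 kN
  M_B = M₀a(2b-a)/L² = 4·8·(2·4-8)/12² = 0 kN·m
Load 4 — point force P=-15 kN at a=4 m (b=L-a=8):
  R_A = Pb²(3a+b)/L³ = (-15)·8²·(3·4+8)/12³ = -100/9 kN
  M_A = Pab²/L² = (-15)·4·8²/12² = -80/3 kN·m
  R_B = Pa²(a+3b)/L³ = (-15)·4²·(4+3·8)/12³ = -35/9 kN
  M_B = -Pa²b/L² = -(-15)·4²·8/12² = 40/3 kN·m
Superposition: R_A = 247/3 kN, M_A = 500/3 kN·m, R_B = 302/3 kN, M_B = -572/3 kN·m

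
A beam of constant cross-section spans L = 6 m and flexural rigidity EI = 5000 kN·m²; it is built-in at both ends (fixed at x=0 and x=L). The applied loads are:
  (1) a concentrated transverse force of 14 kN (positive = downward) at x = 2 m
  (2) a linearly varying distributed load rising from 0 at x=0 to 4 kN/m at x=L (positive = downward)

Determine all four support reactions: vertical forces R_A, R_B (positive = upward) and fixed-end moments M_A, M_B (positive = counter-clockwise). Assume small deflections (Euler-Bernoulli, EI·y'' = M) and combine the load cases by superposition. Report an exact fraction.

Load 1 — point force P=14 kN at a=2 m (b=L-a=4):
  R_A = Pb²(3a+b)/L³ = 14·4²·(3·2+4)/6³ = 280/27 kN
  M_A = Pab²/L² = 14·2·4²/6² = 112/9 kN·m
  R_B = Pa²(a+3b)/L³ = 14·2²·(2+3·4)/6³ = 98/27 kN
  M_B = -Pa²b/L² = -14·2²·4/6² = -56/9 kN·m
Load 2 — triangular load w₀=4 kN/m (0→w₀ over full span):
  R_A = 3w₀L/20 = 3·4·6/20 = 18/5 kN
  M_A = w₀L²/30 = 4·6²/30 = 24/5 kN·m
  R_B = 7w₀L/20 = 7·4·6/20 = 42/5 kN
  M_B = -w₀L²/20 = -4·6²/20 = -36/5 kN·m
Superposition: R_A = 1886/135 kN, M_A = 776/45 kN·m, R_B = 1624/135 kN, M_B = -604/45 kN·m

R_A = 1886/135 kN, M_A = 776/45 kN·m, R_B = 1624/135 kN, M_B = -604/45 kN·m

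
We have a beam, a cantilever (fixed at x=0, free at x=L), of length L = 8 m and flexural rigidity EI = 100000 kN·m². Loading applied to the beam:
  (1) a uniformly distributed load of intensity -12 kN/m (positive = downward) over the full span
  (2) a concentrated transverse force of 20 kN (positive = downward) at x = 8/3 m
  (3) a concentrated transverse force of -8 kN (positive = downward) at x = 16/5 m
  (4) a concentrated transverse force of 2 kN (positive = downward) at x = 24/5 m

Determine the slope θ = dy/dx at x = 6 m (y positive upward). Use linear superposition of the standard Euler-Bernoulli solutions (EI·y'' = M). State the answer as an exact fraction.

θ(6) = 13427/1406250 rad

Load 1 — uniform load w=-12 kN/m over full span:
  θ_1 = -wx(x²-3Lx+3L²)/(6EI) = -(-12)·6·(6²-3·8·6+3·8²)/(6·100000) = 63/6250 rad
Load 2 — point force P=20 kN at a=8/3 m (b=L-a=16/3):
  θ_2 = -Pa²/(2EI)  [x>a] = -20·(8/3)²/(2·100000) = -4/5625 rad
Load 3 — point force P=-8 kN at a=16/5 m (b=L-a=24/5):
  θ_3 = -Pa²/(2EI)  [x>a] = -(-8)·(16/5)²/(2·100000) = 32/78125 rad
Load 4 — point force P=2 kN at a=24/5 m (b=L-a=16/5):
  θ_4 = -Pa²/(2EI)  [x>a] = -2·(24/5)²/(2·100000) = -18/78125 rad
Superposition: θ = Σ θ_i = 13427/1406250 rad ≈ 0.009548 rad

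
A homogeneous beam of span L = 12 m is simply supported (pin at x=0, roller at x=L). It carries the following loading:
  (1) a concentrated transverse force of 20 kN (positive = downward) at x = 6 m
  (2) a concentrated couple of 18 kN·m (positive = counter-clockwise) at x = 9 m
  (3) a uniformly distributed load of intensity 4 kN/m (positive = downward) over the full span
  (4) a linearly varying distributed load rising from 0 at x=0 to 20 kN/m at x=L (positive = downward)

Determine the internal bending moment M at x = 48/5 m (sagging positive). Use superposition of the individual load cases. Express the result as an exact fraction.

Load 1 — point force P=20 kN at a=6 m (b=L-a=6):
  M_1 = Pa(L-x)/L  [x>a] = 20·6·(12-(48/5))/12 = 24 kN·m
Load 2 — applied couple M₀=18 kN·m at a=9 m (b=L-a=3):
  M_2 = M₀x/L - M₀  [x>a] = 18·(48/5)/12 - 18 = -18/5 kN·m
Load 3 — uniform load w=4 kN/m over full span:
  M_3 = wx(L-x)/2 = 4·(48/5)·(12-(48/5))/2 = 1152/25 kN·m
Load 4 — triangular load w₀=20 kN/m (0→w₀ over full span):
  M_4 = w₀Lx/6 - w₀x³/(6L) = 20·12·(48/5)/6 - 20·(48/5)³/(6·12) = 3456/25 kN·m
Superposition: M = Σ M_i = 5118/25 kN·m ≈ 204.720000 kN·m

M(48/5) = 5118/25 kN·m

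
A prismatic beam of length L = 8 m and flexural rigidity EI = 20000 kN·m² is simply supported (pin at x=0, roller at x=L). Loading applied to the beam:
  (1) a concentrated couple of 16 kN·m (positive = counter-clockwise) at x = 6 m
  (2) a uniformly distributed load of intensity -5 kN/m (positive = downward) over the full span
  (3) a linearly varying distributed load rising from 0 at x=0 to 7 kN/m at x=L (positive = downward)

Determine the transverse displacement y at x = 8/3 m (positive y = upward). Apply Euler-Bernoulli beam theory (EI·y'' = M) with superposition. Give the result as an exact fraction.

Load 1 — applied couple M₀=16 kN·m at a=6 m (b=L-a=2):
  y_1 = (M₀x³/(6L)+C₁x)/EI  [x≤a] with C₁=M₀(3b²-L²)/(6L)=-52/3 = (16·(8/3)³/(6·8)+(-52/3)·(8/3))/20000 = -101/50625 m
Load 2 — uniform load w=-5 kN/m over full span:
  y_2 = -wx(L³-2Lx²+x³)/(24EI) = -(-5)·(8/3)·(8³-2·8·(8/3)²+(8/3)³)/(24·20000) = 352/30375 m
Load 3 — triangular load w₀=7 kN/m (0→w₀ over full span):
  y_3 = -w₀x(7L⁴-10L²x²+3x⁴)/(360LEI) = -7·(8/3)·(7·8⁴-10·8²·(8/3)²+3·(8/3)⁴)/(360·8·20000) = -3584/455625 m
Superposition: y = Σ y_i = 787/455625 m ≈ 0.001727 m

y(8/3) = 787/455625 m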